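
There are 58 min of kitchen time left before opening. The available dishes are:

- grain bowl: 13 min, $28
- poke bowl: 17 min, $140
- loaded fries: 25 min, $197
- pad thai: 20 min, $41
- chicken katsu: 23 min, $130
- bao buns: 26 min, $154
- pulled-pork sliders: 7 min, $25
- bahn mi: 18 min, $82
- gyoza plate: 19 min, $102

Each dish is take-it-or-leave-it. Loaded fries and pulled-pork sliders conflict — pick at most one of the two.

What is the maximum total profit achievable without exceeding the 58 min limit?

Grain bowl + poke bowl + loaded fries uses 55 of the 58 min and totals 365.

365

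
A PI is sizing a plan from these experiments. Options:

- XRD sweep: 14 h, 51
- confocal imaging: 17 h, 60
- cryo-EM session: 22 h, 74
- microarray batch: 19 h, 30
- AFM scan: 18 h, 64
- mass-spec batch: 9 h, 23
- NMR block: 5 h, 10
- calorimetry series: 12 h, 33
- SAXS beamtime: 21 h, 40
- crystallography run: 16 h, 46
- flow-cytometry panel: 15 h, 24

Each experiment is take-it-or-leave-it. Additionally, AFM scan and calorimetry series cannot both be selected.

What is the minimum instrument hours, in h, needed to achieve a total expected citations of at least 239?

71

Minimise h subject to total expected citations ≥ 239.
XRD sweep + confocal imaging + cryo-EM session + AFM scan reaches 249 using 71 h.
No combination under 71 h hits 239.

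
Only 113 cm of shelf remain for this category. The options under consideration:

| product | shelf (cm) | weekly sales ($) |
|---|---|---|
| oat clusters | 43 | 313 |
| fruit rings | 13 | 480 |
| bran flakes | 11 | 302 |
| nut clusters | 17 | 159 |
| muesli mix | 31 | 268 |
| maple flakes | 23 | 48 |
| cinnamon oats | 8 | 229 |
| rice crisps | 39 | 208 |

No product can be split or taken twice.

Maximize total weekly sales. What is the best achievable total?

Ranking by ratio (weekly sales/cm): fruit rings 36.92, cinnamon oats 28.62, bran flakes 27.45.
Taking the top-ratio products first gives fruit rings + bran flakes + nut clusters + muesli mix + maple flakes + cinnamon oats for 1486 (103 cm).
The 40 cm tied up in nut clusters and maple flakes is better spent on oat clusters — total rises to 1592 (106 cm).

1592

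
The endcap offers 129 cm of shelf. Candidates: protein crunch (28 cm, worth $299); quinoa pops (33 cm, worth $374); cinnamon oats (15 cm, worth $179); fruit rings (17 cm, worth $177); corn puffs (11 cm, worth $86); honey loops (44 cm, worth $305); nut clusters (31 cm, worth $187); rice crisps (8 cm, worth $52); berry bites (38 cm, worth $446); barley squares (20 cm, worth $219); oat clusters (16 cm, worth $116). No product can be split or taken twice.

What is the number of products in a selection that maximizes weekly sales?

The maximum weekly sales within 129 cm is 1406.
For example protein crunch + cinnamon oats + fruit rings + corn puffs + berry bites + barley squares achieves it, using 129 cm.
Any selection reaching 1406 contains exactly 6 products.

6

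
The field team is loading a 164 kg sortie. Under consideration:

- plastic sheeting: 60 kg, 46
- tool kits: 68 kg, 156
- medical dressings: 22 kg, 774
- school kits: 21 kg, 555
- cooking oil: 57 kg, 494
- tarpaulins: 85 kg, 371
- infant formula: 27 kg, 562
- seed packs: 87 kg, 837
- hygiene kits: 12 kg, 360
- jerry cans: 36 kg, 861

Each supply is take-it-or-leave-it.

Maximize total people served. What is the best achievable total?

A density-first pass picks medical dressings + school kits + infant formula + hygiene kits + jerry cans — 3112 at 118 kg.
Replace hygiene kits with cooking oil: the trade gains 134 net, giving 3246 at 163 kg.
Next best is medical dressings + school kits + infant formula + hygiene kits + jerry cans at 3112 (118 kg) — short by 134.

3246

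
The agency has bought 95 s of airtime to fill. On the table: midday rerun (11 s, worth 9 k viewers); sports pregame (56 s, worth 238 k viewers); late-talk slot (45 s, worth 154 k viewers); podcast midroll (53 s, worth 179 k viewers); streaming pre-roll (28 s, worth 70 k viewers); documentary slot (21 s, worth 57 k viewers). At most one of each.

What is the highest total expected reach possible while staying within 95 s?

317

By expected reach per s: sports pregame 4.25, late-talk slot 3.42, podcast midroll 3.38 lead.
Taking the top-ratio spots first gives midday rerun + sports pregame + documentary slot for 304 (88 s).
Dropping documentary slot frees 21 s; slotting in streaming pre-roll (28 s) lifts the total to 317 at 95 s.
Runner-up sports pregame + streaming pre-roll tops out at 308.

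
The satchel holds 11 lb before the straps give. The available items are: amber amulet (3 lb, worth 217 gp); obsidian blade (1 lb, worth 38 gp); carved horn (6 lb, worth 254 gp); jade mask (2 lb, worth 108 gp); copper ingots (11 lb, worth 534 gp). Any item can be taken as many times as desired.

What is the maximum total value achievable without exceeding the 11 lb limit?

Taking 3×amber amulet + jade mask: 11 lb used, 759 in value.
Nothing else within 11 lb beats 759.

759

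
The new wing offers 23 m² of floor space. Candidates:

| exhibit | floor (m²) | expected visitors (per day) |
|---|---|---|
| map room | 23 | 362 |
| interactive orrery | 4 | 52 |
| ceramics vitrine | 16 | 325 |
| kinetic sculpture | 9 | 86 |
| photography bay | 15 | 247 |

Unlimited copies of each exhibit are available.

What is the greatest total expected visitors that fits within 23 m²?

377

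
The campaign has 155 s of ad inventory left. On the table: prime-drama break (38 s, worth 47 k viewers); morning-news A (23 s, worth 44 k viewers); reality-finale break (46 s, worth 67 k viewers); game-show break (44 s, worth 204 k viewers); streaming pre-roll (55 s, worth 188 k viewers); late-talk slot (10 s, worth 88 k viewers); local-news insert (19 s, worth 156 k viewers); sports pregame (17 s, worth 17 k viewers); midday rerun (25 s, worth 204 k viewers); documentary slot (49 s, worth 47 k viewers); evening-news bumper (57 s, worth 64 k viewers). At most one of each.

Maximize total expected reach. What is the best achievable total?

Density check — late-talk slot 8.80, local-news insert 8.21, midday rerun 8.16, game-show break 4.64 are the best per s.
Game-show break + streaming pre-roll + late-talk slot + local-news insert + midday rerun uses 153 of the 155 s and totals 840.
Runner-up game-show break + streaming pre-roll + local-news insert + midday rerun tops out at 752.

840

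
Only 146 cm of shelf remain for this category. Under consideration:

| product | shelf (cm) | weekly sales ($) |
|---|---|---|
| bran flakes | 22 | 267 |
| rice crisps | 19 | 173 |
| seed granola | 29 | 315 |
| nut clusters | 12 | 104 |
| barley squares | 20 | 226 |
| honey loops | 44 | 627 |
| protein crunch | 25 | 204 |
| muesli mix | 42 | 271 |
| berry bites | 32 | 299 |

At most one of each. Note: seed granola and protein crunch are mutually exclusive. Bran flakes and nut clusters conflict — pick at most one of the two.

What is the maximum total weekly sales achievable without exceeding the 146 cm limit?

1681

Best packing: bran flakes + rice crisps + seed granola + honey loops + berry bites — 146 cm, 1681 total.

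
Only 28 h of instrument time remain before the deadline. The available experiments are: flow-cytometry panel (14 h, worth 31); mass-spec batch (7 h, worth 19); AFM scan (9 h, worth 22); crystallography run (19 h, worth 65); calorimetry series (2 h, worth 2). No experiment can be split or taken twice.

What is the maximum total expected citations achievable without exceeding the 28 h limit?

87

A density-first pass picks mass-spec batch + crystallography run + calorimetry series — 86 at 28 h.
Replace mass-spec batch and calorimetry series with AFM scan: the trade gains 1 net, giving 87 at 28 h.
Next best is mass-spec batch + crystallography run + calorimetry series at 86 (28 h) — short by 1.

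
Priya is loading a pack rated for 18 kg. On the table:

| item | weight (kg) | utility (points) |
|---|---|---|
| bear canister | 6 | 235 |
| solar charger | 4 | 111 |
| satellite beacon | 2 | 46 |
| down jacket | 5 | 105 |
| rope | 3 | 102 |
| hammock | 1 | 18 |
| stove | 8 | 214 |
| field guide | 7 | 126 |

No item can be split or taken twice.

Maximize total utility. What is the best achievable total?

569

Greedy by ratio would take bear canister + solar charger + satellite beacon + rope + hammock: 16 kg used, total 512.
Replace solar charger and satellite beacon with stove: the trade gains 57 net, giving 569 at 18 kg.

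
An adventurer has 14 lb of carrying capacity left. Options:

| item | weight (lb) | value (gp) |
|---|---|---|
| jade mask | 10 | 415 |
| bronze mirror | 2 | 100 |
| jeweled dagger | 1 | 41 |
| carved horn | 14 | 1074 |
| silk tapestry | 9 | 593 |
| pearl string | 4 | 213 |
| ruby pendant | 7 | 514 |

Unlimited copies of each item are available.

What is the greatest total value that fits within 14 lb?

Carved horn uses 14 of the 14 lb and totals 1074.
Nothing else within 14 lb beats 1074.

1074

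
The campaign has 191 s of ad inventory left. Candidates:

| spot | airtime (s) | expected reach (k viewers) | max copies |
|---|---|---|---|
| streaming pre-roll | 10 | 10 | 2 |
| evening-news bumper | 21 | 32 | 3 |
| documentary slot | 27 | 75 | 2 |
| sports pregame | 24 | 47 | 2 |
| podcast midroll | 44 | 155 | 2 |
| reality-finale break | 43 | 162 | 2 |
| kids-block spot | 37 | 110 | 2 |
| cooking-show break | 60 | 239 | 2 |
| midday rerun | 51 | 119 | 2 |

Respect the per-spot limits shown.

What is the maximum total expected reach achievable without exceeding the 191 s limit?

718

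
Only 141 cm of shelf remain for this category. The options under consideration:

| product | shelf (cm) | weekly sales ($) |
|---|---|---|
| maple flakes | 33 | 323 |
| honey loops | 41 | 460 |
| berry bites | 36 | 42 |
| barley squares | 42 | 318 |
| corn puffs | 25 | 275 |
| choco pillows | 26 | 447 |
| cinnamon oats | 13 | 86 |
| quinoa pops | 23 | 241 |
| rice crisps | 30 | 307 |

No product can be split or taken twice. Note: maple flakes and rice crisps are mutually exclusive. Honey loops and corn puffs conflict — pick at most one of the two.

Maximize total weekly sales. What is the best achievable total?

Ranking by ratio (weekly sales/cm): choco pillows 17.19, honey loops 11.22, corn puffs 11.00.
Best packing: maple flakes + honey loops + choco pillows + cinnamon oats + quinoa pops — 136 cm, 1557 total.
Runner-up honey loops + choco pillows + cinnamon oats + quinoa pops + rice crisps tops out at 1541.

1557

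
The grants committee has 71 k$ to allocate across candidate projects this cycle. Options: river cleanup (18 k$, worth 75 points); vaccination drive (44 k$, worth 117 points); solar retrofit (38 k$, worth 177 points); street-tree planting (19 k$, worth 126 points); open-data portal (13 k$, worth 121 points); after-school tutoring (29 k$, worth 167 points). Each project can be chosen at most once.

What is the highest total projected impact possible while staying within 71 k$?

424

Greedy by ratio would take street-tree planting + open-data portal + after-school tutoring: 61 k$ used, total 414.
Replace after-school tutoring with solar retrofit: the trade gains 10 net, giving 424 at 70 k$.
No other feasible combination exceeds 424.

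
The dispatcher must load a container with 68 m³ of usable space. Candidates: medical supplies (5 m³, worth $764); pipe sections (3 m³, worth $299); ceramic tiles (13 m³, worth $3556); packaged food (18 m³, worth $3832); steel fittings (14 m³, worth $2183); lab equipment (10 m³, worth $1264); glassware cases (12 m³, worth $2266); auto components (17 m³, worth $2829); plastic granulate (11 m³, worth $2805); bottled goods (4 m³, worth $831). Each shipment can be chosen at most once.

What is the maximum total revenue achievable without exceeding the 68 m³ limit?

14642

Density check — ceramic tiles 273.54, plastic granulate 255.00, packaged food 212.89, bottled goods 207.75 are the best per m³.
Greedy by ratio would take medical supplies + pipe sections + ceramic tiles + packaged food + glassware cases + plastic granulate + bottled goods: 66 m³ used, total 14353.
Dropping medical supplies and pipe sections and bottled goods frees 12 m³; slotting in steel fittings (14 m³) lifts the total to 14642 at 68 m³.
Every other selection either busts 68 m³ or fails to beat 14642.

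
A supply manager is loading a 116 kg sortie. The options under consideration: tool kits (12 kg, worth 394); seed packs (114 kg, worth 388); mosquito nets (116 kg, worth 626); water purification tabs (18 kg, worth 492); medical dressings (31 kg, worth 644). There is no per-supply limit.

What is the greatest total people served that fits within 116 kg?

Filling by ratio: 9×tool kits for 3546, with 8 kg left unused.
The 12 kg tied up in tool kits is better spent on water purification tabs — total rises to 3644 (114 kg).
Nothing else within 116 kg beats 3644.

3644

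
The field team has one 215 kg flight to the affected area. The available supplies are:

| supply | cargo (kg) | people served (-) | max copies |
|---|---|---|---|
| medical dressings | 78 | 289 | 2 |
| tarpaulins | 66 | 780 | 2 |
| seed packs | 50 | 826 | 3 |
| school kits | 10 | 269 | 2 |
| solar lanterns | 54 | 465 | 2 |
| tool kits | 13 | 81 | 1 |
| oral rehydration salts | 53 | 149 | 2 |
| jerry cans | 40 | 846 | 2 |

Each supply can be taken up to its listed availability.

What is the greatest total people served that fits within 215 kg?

3963

Taking 2×seed packs + 2×school kits + tool kits + 2×jerry cans: 213 kg used, 3963 in people served.
Nothing else within 215 kg beats 3963.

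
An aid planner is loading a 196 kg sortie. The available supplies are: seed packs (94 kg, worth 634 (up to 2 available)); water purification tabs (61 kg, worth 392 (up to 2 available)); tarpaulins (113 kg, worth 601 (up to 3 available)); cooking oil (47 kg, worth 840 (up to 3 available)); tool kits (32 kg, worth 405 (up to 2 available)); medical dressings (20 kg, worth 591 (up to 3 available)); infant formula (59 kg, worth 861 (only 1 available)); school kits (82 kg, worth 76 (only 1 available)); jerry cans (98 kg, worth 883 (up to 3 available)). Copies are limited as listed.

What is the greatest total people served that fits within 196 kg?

2×cooking oil + tool kits + 3×medical dressings uses 186 of the 196 kg and totals 3858.
No other feasible combination exceeds 3858.

3858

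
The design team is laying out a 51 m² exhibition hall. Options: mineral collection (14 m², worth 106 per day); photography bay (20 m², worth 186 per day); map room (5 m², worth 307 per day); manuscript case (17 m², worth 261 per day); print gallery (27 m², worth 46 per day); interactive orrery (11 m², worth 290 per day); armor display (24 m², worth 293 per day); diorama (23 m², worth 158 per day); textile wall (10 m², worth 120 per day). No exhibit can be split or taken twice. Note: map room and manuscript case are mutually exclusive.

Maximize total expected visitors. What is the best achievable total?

1010

By expected visitors per m²: map room 61.40, interactive orrery 26.36, manuscript case 15.35, armor display 12.21 lead.
Best packing: map room + interactive orrery + armor display + textile wall — 50 m², 1010 total.
Every other selection either busts 51 m² or breaks a pairing rule or fails to beat 1010.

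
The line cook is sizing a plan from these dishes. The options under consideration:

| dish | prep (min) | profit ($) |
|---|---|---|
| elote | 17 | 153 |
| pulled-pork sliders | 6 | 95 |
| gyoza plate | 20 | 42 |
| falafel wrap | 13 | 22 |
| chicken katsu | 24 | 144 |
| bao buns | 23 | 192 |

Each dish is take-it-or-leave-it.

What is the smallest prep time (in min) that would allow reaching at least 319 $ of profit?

40

Minimise min subject to total profit ≥ 319.
Taking elote + bao buns gives 345 (≥ 319) for 40 min.
No combination under 40 min hits 319.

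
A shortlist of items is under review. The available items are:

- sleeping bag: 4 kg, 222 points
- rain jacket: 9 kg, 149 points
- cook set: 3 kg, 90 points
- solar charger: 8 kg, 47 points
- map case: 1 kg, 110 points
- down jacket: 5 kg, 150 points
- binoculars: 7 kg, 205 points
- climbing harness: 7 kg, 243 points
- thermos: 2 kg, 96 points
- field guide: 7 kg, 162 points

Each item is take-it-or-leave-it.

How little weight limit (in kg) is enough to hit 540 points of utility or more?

12

Minimise kg subject to total utility ≥ 540.
Taking sleeping bag + map case + climbing harness gives 575 (≥ 540) for 12 kg.
Below 12 kg the best achievable stays under 540.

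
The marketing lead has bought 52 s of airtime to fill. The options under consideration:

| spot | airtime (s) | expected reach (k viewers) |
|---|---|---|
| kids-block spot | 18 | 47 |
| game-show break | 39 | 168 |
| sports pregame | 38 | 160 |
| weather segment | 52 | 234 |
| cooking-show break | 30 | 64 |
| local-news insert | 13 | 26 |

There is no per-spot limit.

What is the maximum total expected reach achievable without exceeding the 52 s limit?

234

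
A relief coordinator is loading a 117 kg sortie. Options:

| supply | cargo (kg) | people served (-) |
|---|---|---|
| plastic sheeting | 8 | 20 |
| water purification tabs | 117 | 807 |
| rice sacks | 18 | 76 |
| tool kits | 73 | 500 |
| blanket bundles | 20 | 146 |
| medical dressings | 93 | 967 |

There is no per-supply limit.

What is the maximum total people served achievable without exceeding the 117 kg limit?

Blanket bundles + medical dressings uses 113 of the 117 kg and totals 1113.

1113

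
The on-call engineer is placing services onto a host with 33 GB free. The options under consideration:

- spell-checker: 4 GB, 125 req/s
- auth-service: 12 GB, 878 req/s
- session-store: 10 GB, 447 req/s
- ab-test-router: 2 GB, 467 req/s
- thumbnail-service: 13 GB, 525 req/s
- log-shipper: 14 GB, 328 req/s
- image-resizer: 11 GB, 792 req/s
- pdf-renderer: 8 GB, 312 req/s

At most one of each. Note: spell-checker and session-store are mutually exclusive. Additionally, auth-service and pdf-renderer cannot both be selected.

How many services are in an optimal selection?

4

Best achievable throughput is 2262.
For example spell-checker + auth-service + ab-test-router + image-resizer achieves it, using 29 GB.
All optima have 4 services.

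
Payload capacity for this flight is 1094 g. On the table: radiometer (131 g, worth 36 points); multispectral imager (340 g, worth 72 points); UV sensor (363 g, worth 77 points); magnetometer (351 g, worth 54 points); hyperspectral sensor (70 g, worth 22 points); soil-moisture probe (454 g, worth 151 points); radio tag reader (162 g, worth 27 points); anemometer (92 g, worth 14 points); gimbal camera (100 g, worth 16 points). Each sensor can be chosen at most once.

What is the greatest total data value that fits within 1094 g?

Greedy by ratio would take radiometer + UV sensor + hyperspectral sensor + soil-moisture probe: 1018 g used, total 286.
Dropping UV sensor frees 363 g; slotting in multispectral imager + anemometer (432 g) lifts the total to 295 at 1087 g.
Every other selection either busts 1094 g or fails to beat 295.

295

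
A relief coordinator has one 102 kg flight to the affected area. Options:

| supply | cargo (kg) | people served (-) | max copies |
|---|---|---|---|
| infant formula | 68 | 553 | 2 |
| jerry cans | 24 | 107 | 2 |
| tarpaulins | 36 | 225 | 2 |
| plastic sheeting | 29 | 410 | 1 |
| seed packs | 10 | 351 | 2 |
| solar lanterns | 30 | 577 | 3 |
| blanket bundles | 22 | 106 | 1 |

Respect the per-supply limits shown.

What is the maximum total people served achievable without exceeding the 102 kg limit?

2082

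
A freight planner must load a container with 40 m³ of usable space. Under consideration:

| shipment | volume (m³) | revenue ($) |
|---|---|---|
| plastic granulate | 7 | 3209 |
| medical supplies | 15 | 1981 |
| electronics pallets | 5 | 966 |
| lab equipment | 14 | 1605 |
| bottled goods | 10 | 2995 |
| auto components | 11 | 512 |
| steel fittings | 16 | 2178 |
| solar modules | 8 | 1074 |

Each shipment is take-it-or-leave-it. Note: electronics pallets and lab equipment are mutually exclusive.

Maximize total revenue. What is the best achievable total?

9348

By revenue per m³: plastic granulate 458.43, bottled goods 299.50, electronics pallets 193.20, steel fittings 136.12 lead.
The ratio ordering already packs tightly: plastic granulate + electronics pallets + bottled goods + steel fittings, 38 m³, 9348.
Next best is plastic granulate + medical supplies + bottled goods + solar modules at 9259 (40 m³) — short by 89.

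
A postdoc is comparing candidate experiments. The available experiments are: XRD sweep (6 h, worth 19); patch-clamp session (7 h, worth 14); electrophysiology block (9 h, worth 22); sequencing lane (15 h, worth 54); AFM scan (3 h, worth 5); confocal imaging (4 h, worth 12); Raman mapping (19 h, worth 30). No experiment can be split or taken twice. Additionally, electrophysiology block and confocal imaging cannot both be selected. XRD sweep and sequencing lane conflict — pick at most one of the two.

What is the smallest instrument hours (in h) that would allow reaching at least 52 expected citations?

15

Minimise h subject to total expected citations ≥ 52.
Taking sequencing lane gives 54 (≥ 52) for 15 h.
No combination under 15 h hits 52.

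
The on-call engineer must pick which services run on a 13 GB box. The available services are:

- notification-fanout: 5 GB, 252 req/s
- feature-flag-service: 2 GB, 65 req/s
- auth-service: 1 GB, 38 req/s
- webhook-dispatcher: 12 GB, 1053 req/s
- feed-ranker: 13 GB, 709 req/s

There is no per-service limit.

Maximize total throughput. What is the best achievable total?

1091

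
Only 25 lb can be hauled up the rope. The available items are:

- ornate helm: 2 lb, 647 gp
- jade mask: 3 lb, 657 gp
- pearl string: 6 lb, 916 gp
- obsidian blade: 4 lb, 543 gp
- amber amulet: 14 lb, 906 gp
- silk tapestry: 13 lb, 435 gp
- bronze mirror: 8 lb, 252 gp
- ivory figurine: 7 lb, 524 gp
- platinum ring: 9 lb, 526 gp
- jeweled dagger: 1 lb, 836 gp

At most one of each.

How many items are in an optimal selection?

6

The maximum value within 25 lb is 4125.
For example ornate helm + jade mask + pearl string + obsidian blade + platinum ring + jeweled dagger achieves it, using 25 lb.
Every optimal selection uses 6 items.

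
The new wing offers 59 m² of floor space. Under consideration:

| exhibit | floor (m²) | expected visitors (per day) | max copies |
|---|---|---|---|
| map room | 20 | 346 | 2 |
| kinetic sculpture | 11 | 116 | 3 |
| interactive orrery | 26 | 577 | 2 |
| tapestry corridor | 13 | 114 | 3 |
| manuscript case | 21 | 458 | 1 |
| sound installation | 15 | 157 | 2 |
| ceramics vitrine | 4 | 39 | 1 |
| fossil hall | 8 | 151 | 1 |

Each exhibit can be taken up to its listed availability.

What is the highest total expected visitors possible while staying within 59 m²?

1225

Taking the top-ratio exhibits first gives 2×interactive orrery + ceramics vitrine for 1193 (56 m²).
Replace interactive orrery with manuscript case + fossil hall: the trade gains 32 net, giving 1225 at 59 m².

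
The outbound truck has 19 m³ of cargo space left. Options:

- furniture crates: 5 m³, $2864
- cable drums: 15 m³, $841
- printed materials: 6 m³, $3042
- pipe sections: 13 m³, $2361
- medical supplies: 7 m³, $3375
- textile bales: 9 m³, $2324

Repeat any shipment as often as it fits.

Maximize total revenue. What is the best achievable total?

Filling by ratio: 3×furniture crates for 8592, with 4 m³ left unused.
Dropping 2×furniture crates frees 10 m³; slotting in 2×medical supplies (14 m³) lifts the total to 9614 at 19 m³.
That's the maximum — no swap from here does better than 9614.

9614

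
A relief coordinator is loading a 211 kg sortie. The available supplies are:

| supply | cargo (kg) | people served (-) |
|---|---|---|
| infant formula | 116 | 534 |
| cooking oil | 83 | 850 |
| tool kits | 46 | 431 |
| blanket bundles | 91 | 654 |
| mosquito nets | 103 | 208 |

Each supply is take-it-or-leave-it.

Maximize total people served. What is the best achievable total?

Ranking by ratio (people served/kg): cooking oil 10.24, tool kits 9.37, blanket bundles 7.19, infant formula 4.60.
Greedy by ratio would take cooking oil + tool kits: 129 kg used, total 1281.
The 46 kg tied up in tool kits is better spent on blanket bundles — total rises to 1504 (174 kg).

1504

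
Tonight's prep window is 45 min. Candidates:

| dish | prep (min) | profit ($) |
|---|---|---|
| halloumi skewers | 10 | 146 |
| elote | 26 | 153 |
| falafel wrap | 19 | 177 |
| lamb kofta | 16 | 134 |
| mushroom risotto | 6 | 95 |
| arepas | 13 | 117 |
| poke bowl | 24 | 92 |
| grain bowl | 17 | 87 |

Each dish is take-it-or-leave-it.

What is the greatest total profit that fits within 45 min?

Density check — mushroom risotto 15.83, halloumi skewers 14.60, falafel wrap 9.32 are the best per min.
Taking the top-ratio dishes first gives halloumi skewers + falafel wrap + mushroom risotto for 418 (35 min).
Replace falafel wrap with lamb kofta + arepas: the trade gains 74 net, giving 492 at 45 min.
The closest alternative, halloumi skewers + falafel wrap + lamb kofta, reaches only 457.

492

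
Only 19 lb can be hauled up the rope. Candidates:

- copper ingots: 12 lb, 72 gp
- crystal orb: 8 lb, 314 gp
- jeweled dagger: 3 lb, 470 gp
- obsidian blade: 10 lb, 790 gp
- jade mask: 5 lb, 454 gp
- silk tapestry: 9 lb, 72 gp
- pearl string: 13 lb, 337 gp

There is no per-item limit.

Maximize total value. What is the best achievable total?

2820

Density check — jeweled dagger 156.67, jade mask 90.80, obsidian blade 79.00, crystal orb 39.25 are the best per lb.
The ratio ordering already packs tightly: 6×jeweled dagger, 18 lb, 2820.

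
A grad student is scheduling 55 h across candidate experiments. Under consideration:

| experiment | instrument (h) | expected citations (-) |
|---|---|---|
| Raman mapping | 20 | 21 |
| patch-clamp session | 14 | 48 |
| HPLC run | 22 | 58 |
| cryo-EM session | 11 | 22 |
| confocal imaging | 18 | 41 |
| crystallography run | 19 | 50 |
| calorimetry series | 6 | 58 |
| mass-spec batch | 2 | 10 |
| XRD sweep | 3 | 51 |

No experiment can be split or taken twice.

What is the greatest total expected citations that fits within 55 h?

239

Density check — XRD sweep 17.00, calorimetry series 9.67, mass-spec batch 5.00, patch-clamp session 3.43 are the best per h.
A density-first pass picks patch-clamp session + HPLC run + calorimetry series + mass-spec batch + XRD sweep — 225 at 47 h.
The 22 h tied up in HPLC run is better spent on cryo-EM session + crystallography run — total rises to 239 (55 h).
Nothing else within 55 h beats 239.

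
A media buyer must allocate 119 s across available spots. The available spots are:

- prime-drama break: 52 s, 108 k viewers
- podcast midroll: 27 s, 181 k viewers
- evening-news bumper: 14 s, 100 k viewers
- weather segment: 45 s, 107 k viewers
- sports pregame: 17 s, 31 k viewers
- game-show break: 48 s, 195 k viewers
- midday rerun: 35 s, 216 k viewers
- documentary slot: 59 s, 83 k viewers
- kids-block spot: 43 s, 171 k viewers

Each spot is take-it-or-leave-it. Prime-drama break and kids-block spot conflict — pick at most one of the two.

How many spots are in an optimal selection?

4

Best achievable expected reach is 668.
podcast midroll + evening-news bumper + midday rerun + kids-block spot hits 668 at 119 s.
All optima have 4 spots.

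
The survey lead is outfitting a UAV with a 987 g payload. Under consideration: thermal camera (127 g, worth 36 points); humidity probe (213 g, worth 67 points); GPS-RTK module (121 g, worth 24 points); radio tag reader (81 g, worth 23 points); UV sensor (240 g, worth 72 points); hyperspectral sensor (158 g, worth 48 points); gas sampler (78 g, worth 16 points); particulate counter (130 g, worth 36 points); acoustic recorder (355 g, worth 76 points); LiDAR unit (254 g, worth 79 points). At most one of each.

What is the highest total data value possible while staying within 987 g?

Filling by ratio: humidity probe + radio tag reader + UV sensor + hyperspectral sensor + LiDAR unit for 289, with 41 g left unused.
Replace radio tag reader with GPS-RTK module: the trade gains 1 net, giving 290 at 986 g.

290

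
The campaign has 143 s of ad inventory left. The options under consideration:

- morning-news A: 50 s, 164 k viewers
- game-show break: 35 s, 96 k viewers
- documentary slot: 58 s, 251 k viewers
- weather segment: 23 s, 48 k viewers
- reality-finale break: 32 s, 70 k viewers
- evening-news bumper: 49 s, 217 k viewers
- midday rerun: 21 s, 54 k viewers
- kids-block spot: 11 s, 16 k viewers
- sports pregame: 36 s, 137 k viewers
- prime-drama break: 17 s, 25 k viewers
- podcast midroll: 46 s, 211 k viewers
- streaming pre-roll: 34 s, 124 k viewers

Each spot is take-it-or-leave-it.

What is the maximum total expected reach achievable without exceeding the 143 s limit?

605

A density-first pass picks evening-news bumper + kids-block spot + sports pregame + podcast midroll — 581 at 142 s.
Replace kids-block spot and podcast midroll with documentary slot: the trade gains 24 net, giving 605 at 143 s.
The closest alternative, documentary slot + sports pregame + podcast midroll, reaches only 599.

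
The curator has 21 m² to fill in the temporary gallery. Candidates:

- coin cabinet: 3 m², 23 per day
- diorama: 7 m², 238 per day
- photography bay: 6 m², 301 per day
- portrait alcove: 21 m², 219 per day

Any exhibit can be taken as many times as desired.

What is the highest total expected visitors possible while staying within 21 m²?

926

Coin cabinet + 3×photography bay uses 21 of the 21 m² and totals 926.
Nothing else within 21 m² beats 926.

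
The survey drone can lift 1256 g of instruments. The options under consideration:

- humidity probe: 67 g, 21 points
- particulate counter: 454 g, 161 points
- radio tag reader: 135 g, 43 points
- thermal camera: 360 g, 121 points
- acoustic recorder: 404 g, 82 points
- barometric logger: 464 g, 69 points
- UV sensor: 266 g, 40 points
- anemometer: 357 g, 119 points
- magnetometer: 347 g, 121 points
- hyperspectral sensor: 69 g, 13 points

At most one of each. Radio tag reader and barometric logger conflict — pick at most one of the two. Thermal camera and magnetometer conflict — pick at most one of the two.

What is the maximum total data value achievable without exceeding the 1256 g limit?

Taking humidity probe + particulate counter + thermal camera + anemometer: 1238 g used, 422 in data value.

422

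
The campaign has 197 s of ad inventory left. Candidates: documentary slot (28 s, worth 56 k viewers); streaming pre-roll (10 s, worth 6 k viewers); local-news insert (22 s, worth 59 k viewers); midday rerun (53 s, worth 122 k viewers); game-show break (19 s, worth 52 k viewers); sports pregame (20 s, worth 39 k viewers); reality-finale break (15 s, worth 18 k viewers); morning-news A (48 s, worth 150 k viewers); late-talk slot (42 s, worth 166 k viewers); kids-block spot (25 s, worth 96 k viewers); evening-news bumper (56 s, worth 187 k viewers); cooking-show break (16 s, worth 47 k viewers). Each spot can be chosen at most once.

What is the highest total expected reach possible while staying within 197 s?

658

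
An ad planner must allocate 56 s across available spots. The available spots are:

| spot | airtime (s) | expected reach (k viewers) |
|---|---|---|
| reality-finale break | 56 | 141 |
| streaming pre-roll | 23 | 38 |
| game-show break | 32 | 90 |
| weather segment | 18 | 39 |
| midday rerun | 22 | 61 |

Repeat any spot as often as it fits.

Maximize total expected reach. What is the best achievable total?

151

Density check — game-show break 2.81, midday rerun 2.77, reality-finale break 2.52, weather segment 2.17 are the best per s.
Best packing: game-show break + midday rerun — 54 s, 151 total.
Every other selection either busts 56 s or fails to beat 151.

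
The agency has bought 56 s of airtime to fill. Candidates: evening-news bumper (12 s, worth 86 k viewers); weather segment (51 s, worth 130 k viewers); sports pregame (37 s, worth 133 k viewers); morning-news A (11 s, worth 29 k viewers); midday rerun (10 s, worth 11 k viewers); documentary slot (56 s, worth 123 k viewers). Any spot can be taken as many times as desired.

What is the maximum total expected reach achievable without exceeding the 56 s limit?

344

Best packing: 4×evening-news bumper — 48 s, 344 total.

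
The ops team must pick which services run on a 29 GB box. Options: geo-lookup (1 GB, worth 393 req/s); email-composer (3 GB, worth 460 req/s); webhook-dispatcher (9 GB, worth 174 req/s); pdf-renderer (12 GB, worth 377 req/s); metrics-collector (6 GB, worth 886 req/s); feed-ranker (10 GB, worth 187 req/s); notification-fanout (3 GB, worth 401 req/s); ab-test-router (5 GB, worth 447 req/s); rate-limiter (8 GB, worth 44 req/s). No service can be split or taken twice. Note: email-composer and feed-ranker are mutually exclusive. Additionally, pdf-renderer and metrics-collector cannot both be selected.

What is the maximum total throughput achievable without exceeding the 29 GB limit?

2761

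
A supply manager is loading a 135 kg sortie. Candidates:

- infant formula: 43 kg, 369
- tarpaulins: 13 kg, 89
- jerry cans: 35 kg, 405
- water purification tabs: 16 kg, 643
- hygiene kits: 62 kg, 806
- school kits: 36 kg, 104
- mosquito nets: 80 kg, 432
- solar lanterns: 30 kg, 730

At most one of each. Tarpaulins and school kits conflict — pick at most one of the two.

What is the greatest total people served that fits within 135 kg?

Ranking by ratio (people served/kg): water purification tabs 40.19, solar lanterns 24.33, hygiene kits 13.00, jerry cans 11.57.
The ratio ordering already packs tightly: tarpaulins + water purification tabs + hygiene kits + solar lanterns, 121 kg, 2268.
The closest alternative, water purification tabs + hygiene kits + solar lanterns, reaches only 2179.

2268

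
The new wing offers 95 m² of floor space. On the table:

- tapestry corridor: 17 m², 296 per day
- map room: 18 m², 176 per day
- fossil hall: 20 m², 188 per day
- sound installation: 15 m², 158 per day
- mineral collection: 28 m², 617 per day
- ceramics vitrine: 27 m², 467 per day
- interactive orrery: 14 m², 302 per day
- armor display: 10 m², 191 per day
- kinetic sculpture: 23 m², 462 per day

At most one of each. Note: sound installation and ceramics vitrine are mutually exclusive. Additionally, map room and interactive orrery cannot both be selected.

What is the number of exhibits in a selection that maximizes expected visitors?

5

Optimal total is 1868.
tapestry corridor + mineral collection + interactive orrery + armor display + kinetic sculpture hits 1868 at 92 m².
Any selection reaching 1868 contains exactly 5 exhibits.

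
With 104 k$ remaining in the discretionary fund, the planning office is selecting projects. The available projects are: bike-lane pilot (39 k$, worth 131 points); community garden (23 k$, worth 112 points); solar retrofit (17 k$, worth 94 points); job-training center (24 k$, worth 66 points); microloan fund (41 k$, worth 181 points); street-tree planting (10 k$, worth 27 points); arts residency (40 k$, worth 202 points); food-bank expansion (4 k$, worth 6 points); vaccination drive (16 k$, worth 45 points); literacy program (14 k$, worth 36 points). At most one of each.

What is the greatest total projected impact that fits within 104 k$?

Greedy by ratio would take community garden + solar retrofit + arts residency + food-bank expansion + vaccination drive: 100 k$ used, total 459.
Dropping solar retrofit and food-bank expansion and vaccination drive frees 37 k$; slotting in microloan fund (41 k$) lifts the total to 495 at 104 k$.
Every other selection either busts 104 k$ or fails to beat 495.

495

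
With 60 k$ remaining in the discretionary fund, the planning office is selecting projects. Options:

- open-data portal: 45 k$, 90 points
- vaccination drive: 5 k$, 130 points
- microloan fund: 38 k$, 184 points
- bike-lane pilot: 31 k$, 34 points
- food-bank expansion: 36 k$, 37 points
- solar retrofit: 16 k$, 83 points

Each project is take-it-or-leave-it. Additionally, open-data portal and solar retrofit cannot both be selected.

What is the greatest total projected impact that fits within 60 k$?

397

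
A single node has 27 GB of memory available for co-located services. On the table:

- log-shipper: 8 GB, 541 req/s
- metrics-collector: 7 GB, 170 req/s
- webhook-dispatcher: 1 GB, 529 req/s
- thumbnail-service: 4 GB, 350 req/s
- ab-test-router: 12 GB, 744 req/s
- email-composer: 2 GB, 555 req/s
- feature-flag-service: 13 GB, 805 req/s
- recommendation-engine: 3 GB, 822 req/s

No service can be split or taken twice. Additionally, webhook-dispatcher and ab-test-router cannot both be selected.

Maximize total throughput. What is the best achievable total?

Density check — webhook-dispatcher 529.00, email-composer 277.50, recommendation-engine 274.00, thumbnail-service 87.50 are the best per GB.
A density-first pass picks log-shipper + metrics-collector + webhook-dispatcher + thumbnail-service + email-composer + recommendation-engine — 2967 at 25 GB.
Dropping metrics-collector and thumbnail-service frees 11 GB; slotting in feature-flag-service (13 GB) lifts the total to 3252 at 27 GB.
Runner-up webhook-dispatcher + thumbnail-service + email-composer + feature-flag-service + recommendation-engine tops out at 3061.

3252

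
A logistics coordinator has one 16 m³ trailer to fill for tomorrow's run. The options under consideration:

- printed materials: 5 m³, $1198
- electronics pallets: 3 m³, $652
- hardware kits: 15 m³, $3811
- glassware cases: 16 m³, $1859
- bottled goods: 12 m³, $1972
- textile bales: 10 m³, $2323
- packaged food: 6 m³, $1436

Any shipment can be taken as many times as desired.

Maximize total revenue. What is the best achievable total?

Greedy by ratio would take hardware kits: 15 m³ used, total 3811.
Dropping hardware kits frees 15 m³; slotting in 2×printed materials + packaged food (16 m³) lifts the total to 3832 at 16 m³.

3832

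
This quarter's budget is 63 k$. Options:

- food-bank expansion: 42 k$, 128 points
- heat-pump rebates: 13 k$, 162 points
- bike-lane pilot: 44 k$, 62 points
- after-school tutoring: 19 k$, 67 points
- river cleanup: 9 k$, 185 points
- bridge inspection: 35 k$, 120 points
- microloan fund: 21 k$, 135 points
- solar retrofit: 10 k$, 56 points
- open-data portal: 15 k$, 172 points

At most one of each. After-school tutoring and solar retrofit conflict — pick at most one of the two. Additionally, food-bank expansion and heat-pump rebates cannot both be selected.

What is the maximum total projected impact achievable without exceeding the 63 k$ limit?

Taking heat-pump rebates + river cleanup + microloan fund + open-data portal: 58 k$ used, 654 in projected impact.
Next best is heat-pump rebates + after-school tutoring + river cleanup + open-data portal at 586 (56 k$) — short by 68.

654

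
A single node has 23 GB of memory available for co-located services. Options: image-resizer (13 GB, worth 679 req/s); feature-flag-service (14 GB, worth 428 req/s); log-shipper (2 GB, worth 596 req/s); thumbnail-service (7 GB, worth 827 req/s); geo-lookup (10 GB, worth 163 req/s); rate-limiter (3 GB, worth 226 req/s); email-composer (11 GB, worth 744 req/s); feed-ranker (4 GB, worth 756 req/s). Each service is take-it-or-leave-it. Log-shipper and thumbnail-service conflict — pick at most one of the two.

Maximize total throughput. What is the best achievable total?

Taking thumbnail-service + email-composer + feed-ranker: 22 GB used, 2327 in throughput.
The closest alternative, log-shipper + rate-limiter + email-composer + feed-ranker, reaches only 2322.

2327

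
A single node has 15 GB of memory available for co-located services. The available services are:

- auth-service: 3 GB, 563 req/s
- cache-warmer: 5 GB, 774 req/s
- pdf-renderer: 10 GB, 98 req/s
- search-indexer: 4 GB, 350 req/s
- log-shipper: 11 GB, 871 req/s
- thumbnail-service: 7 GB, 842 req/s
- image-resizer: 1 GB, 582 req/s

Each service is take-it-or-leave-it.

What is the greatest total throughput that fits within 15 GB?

2337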